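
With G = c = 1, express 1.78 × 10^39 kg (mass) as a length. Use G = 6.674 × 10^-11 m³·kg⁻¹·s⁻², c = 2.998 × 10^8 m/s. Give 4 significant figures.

In G = c = 1 units mass has dimensions of length; the conversion factor is G/c².
1.78 × 10^39 kg × (G/c²) = 1.322 × 10^12 m

1.322 × 10^12 m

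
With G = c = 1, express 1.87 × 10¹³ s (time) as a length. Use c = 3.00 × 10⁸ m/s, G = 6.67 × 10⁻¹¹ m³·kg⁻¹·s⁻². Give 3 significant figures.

Time → length via c.
1.87 × 10¹³ s × (c) = 5.61 × 10²¹ m

5.61 × 10²¹ m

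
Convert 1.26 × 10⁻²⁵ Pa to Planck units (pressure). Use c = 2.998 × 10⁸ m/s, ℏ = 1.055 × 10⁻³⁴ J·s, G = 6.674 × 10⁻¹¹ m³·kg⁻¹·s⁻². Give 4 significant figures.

2.720 × 10⁻¹³⁹

Planck pressure: p_P = c⁷/(ℏG²) = 4.632 × 10¹¹³ Pa.
1.26 × 10⁻²⁵ / 4.632 × 10¹¹³ = 2.720 × 10⁻¹³⁹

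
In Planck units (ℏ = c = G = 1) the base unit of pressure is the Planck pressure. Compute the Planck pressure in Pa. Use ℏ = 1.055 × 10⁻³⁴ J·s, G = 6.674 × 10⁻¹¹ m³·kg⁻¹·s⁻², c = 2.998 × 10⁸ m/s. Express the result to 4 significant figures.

p_P = c⁷/(ℏG²)
  = 2.177 × 10⁵⁹ / 4.699 × 10⁻⁵⁵
  = 4.632 × 10¹¹³ Pa

4.632 × 10¹¹³ Pa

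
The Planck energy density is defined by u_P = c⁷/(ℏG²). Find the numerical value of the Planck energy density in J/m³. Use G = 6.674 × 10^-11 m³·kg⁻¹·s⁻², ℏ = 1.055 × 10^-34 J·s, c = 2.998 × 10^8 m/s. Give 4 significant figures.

4.632 × 10^113 J/m³

u_P = c⁷/(ℏG²)
  = 2.177 × 10^59 / 4.699 × 10^-55
  = 4.632 × 10^113 J/m³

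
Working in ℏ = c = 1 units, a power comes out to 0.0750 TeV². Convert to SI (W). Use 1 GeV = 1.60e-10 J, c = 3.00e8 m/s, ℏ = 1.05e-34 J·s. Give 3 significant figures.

1.83e19 W

Power is [E]/[T] = [E]²/ℏ.
1 GeV² → 1/ℏ × (1 GeV in J)² = 2.44e14 W.
Convert the energy scale: 0.0750 TeV² = 7.50e4 GeV².
Result: 7.50e4 × 2.44e14 = 1.83e19 W.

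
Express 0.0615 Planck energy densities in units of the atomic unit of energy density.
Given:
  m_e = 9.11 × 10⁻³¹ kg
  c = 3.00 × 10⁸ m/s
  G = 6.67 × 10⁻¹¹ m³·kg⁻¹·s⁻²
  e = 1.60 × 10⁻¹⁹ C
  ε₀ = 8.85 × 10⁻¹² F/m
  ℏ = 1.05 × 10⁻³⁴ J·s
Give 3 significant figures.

Planck energy density: u_P = c⁷/(ℏG²) = 4.68 × 10¹¹³ J/m³
atomic unit of energy density: u_au = E_h/a₀³ = m_e⁴e¹⁰/((4πε₀)⁵ℏ⁸) = 3.01 × 10¹³ J/m³
0.0615 × 4.68 × 10¹¹³ / 3.01 × 10¹³ = 9.56 × 10⁹⁸

9.56 × 10⁹⁸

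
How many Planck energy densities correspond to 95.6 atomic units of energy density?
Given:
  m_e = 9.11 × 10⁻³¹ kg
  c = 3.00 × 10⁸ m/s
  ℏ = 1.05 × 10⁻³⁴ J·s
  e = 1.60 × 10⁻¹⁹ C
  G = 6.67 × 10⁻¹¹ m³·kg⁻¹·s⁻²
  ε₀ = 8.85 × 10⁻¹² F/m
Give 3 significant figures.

6.15 × 10⁻⁹⁹

atomic unit of energy density: u_au = E_h/a₀³ = m_e⁴e¹⁰/((4πε₀)⁵ℏ⁸) = 3.01 × 10¹³ J/m³
Planck energy density: u_P = c⁷/(ℏG²) = 4.68 × 10¹¹³ J/m³
95.6 × 3.01 × 10¹³ / 4.68 × 10¹¹³ = 6.15 × 10⁻⁹⁹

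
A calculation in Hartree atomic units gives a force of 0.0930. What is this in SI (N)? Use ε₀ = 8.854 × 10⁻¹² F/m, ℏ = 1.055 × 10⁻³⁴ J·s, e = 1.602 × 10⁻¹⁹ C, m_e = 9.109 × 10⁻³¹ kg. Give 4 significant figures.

7.644 × 10⁻⁹ N

One atomic unit of force: F_au = E_h/a₀ = m_e²e⁶/((4πε₀)³ℏ⁴) = 8.220 × 10⁻⁸ N.
0.0930 × 8.220 × 10⁻⁸ N = 7.644 × 10⁻⁹ N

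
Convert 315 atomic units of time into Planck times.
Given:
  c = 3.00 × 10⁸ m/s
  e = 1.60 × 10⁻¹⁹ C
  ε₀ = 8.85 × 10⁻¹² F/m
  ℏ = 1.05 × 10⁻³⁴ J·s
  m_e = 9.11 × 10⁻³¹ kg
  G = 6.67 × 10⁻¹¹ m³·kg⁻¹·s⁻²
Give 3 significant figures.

atomic unit of time: τ_au = (4πε₀)²ℏ³/(m_e e⁴) = 2.40 × 10⁻¹⁷ s
Planck time: t_P = √(ℏG/c⁵) = 5.37 × 10⁻⁴⁴ s
315 × 2.40 × 10⁻¹⁷ / 5.37 × 10⁻⁴⁴ = 1.41 × 10²⁹

1.41 × 10²⁹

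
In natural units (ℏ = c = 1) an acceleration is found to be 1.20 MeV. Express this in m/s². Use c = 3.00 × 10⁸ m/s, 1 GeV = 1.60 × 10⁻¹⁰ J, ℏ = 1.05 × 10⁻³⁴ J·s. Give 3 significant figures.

5.49 × 10²⁹ m/s²

Acceleration is [L]/[T]² = c·[E]/ℏ.
1 GeV → c/ℏ × (1 GeV in J) = 4.57 × 10³² m/s².
Convert the energy scale: 1.20 MeV = 1.20 × 10⁻³ GeV.
Result: 1.20 × 10⁻³ × 4.57 × 10³² = 5.49 × 10²⁹ m/s².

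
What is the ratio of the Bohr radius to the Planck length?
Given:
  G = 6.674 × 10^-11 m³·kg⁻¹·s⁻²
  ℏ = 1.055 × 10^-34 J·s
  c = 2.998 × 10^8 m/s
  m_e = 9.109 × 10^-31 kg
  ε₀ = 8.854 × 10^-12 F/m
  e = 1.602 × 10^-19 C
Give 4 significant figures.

Bohr radius: a₀ = 4πε₀ℏ²/(m_e e²) = 5.297 × 10^-11 m
Planck length: ℓ_P = √(ℏG/c³) = 1.616 × 10^-35 m
ratio = 5.297 × 10^-11 / 1.616 × 10^-35 = 3.277 × 10^24

3.277 × 10^24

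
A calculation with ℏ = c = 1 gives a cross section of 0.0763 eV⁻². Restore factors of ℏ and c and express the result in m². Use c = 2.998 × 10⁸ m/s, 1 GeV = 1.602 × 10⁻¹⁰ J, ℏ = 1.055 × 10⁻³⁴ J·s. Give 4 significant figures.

2.974 × 10⁻¹⁵ m²

Area is [L]² = [E]⁻²·(ℏc)²; restore (ℏc)².
1 GeV⁻² → (ℏc)² × (1 GeV in J)⁻² = 3.898 × 10⁻³² m².
Convert the energy scale: 0.0763 eV⁻² = 7.63 × 10¹⁶ GeV⁻².
Result: 7.63 × 10¹⁶ × 3.898 × 10⁻³² = 2.974 × 10⁻¹⁵ m².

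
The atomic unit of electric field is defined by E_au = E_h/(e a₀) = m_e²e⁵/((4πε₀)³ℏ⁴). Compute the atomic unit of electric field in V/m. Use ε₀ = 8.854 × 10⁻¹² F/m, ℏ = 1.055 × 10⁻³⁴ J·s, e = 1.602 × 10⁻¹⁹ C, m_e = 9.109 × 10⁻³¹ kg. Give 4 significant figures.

5.131 × 10¹¹ V/m

E_au = E_h/(e a₀) = m_e²e⁵/((4πε₀)³ℏ⁴)
E_h = 4.354 × 10⁻¹⁸ J
a₀ = 5.297 × 10⁻¹¹ m
E_h/(e·a₀) = 5.131 × 10¹¹ V/m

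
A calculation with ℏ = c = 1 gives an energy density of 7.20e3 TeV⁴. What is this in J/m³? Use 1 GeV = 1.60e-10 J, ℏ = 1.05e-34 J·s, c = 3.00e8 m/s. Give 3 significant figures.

[E]/[L]³ = [E]⁴/(ℏc)³; restore (ℏc)⁻³.
1 GeV⁴ → 1/(ℏc)³ × (1 GeV in J)⁴ = 2.10e37 J/m³.
Convert the energy scale: 7.20e3 TeV⁴ = 7.20e15 GeV⁴.
Result: 7.20e15 × 2.10e37 = 1.51e53 J/m³.

1.51e53 J/m³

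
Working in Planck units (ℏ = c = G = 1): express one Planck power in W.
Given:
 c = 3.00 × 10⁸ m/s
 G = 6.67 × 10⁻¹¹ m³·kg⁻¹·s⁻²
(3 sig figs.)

The unique combination of the constants set to 1 with dimensions of power is P_P = c⁵/G.
  = 2.43 × 10⁴² / 6.67 × 10⁻¹¹
  = 3.64 × 10⁵² W

3.64 × 10⁵² W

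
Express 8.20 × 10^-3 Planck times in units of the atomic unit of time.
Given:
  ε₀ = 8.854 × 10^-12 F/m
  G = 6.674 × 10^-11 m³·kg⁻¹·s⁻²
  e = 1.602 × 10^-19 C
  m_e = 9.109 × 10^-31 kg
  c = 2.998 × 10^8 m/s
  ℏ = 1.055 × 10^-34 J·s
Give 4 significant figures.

1.825 × 10^-29

Planck time: t_P = √(ℏG/c⁵) = 5.392 × 10^-44 s
atomic unit of time: τ_au = (4πε₀)²ℏ³/(m_e e⁴) = 2.423 × 10^-17 s
8.20 × 10^-3 × 5.392 × 10^-44 / 2.423 × 10^-17 = 1.825 × 10^-29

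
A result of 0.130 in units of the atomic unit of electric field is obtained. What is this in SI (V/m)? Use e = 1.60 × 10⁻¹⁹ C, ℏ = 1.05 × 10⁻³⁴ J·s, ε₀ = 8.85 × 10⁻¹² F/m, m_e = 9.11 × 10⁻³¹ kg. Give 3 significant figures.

6.77 × 10¹⁰ V/m

One atomic unit of electric field: E_au = E_h/(e a₀) = m_e²e⁵/((4πε₀)³ℏ⁴) = 5.20 × 10¹¹ V/m.
0.130 × 5.20 × 10¹¹ V/m = 6.77 × 10¹⁰ V/m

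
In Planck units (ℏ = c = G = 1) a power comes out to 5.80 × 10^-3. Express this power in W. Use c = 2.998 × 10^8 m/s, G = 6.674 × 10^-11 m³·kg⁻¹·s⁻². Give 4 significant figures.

2.105 × 10^50 W

One Planck power: P_P = c⁵/G = 3.629 × 10^52 W.
5.80 × 10^-3 × 3.629 × 10^52 W = 2.105 × 10^50 W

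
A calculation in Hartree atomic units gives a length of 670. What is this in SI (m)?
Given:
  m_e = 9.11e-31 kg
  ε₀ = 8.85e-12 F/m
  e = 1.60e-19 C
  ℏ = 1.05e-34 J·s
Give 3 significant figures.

One Bohr radius: a₀ = 4πε₀ℏ²/(m_e e²) = 5.26e-11 m.
670 × 5.26e-11 m = 3.52e-8 m

3.52e-8 m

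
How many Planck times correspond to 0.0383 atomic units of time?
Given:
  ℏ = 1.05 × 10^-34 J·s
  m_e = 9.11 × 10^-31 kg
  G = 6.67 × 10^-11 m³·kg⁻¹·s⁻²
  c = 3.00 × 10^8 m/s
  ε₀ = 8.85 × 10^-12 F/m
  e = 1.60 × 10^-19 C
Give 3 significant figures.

1.71 × 10^25

atomic unit of time: τ_au = (4πε₀)²ℏ³/(m_e e⁴) = 2.40 × 10^-17 s
Planck time: t_P = √(ℏG/c⁵) = 5.37 × 10^-44 s
0.0383 × 2.40 × 10^-17 / 5.37 × 10^-44 = 1.71 × 10^25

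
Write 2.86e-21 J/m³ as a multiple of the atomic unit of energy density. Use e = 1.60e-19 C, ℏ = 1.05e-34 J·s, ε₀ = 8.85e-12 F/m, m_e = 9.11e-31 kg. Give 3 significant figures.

9.49e-35

atomic unit of energy density: u_au = E_h/a₀³ = m_e⁴e¹⁰/((4πε₀)⁵ℏ⁸) = 3.01e13 J/m³.
2.86e-21 / 3.01e13 = 9.49e-35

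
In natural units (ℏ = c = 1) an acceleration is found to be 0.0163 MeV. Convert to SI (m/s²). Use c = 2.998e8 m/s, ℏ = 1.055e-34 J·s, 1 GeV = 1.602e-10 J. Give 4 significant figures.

Acceleration is [L]/[T]² = c·[E]/ℏ.
1 GeV → c/ℏ × (1 GeV in J) = 4.552e32 m/s².
Convert the energy scale: 0.0163 MeV = 1.63e-5 GeV.
Result: 1.63e-5 × 4.552e32 = 7.420e27 m/s².

7.420e27 m/s²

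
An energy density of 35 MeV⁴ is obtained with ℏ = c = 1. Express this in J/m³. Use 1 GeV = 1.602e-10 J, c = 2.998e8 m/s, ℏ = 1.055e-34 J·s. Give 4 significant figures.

[E]/[L]³ = [E]⁴/(ℏc)³; restore (ℏc)⁻³.
1 GeV⁴ → 1/(ℏc)³ × (1 GeV in J)⁴ = 2.082e37 J/m³.
Convert the energy scale: 35 MeV⁴ = 3.50e-11 GeV⁴.
Result: 3.50e-11 × 2.082e37 = 7.286e26 J/m³.

7.286e26 J/m³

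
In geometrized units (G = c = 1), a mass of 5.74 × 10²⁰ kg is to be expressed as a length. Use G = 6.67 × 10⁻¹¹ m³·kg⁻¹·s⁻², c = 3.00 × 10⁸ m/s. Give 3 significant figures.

In G = c = 1 units mass has dimensions of length; the conversion factor is G/c².
5.74 × 10²⁰ kg × (G/c²) = 4.25 × 10⁻⁷ m

4.25 × 10⁻⁷ m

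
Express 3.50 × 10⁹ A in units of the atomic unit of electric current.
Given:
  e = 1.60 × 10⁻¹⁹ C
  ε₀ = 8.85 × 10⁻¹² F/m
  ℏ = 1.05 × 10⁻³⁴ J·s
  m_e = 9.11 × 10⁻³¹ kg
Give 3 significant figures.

atomic unit of electric current: I_au = e E_h/ℏ = m_e e⁵/((4πε₀)²ℏ³) = 6.67 × 10⁻³ A.
3.50 × 10⁹ / 6.67 × 10⁻³ = 5.25 × 10¹¹

5.25 × 10¹¹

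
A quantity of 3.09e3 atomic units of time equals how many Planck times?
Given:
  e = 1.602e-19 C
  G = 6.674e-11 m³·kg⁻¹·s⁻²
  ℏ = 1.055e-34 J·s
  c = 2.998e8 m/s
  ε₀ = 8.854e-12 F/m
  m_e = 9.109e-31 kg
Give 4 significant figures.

1.389e30

atomic unit of time: τ_au = (4πε₀)²ℏ³/(m_e e⁴) = 2.423e-17 s
Planck time: t_P = √(ℏG/c⁵) = 5.392e-44 s
3.09e3 × 2.423e-17 / 5.392e-44 = 1.389e30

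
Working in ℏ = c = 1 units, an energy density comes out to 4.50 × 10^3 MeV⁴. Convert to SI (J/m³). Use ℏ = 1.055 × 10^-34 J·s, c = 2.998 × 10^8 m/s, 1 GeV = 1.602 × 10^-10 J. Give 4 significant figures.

9.367 × 10^28 J/m³

[E]/[L]³ = [E]⁴/(ℏc)³; restore (ℏc)⁻³.
1 GeV⁴ → 1/(ℏc)³ × (1 GeV in J)⁴ = 2.082 × 10^37 J/m³.
Convert the energy scale: 4.50 × 10^3 MeV⁴ = 4.50 × 10^-9 GeV⁴.
Result: 4.50 × 10^-9 × 2.082 × 10^37 = 9.367 × 10^28 J/m³.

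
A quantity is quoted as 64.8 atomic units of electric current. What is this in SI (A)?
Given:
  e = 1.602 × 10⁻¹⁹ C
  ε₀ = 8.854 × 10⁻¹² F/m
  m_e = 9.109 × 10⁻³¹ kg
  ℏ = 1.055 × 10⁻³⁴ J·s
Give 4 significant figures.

0.4285 A

One atomic unit of electric current: I_au = e E_h/ℏ = m_e e⁵/((4πε₀)²ℏ³) = 6.612 × 10⁻³ A.
64.8 × 6.612 × 10⁻³ A = 0.4285 A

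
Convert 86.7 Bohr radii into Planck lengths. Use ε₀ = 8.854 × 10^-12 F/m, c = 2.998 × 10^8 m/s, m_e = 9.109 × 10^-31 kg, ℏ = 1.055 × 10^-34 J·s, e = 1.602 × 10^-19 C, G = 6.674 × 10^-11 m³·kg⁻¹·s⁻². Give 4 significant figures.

2.841 × 10^26

Bohr radius: a₀ = 4πε₀ℏ²/(m_e e²) = 5.297 × 10^-11 m
Planck length: ℓ_P = √(ℏG/c³) = 1.616 × 10^-35 m
86.7 × 5.297 × 10^-11 / 1.616 × 10^-35 = 2.841 × 10^26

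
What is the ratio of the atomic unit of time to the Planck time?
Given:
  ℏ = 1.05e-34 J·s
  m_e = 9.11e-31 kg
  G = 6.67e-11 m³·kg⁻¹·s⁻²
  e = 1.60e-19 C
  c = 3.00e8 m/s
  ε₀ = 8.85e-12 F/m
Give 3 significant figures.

4.47e26

atomic unit of time: τ_au = (4πε₀)²ℏ³/(m_e e⁴) = 2.40e-17 s
Planck time: t_P = √(ℏG/c⁵) = 5.37e-44 s
ratio = 2.40e-17 / 5.37e-44 = 4.47e26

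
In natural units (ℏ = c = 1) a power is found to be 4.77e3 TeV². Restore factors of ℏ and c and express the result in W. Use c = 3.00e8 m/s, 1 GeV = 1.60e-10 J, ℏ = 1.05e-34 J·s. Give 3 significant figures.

1.16e24 W

Power is [E]/[T] = [E]²/ℏ.
1 GeV² → 1/ℏ × (1 GeV in J)² = 2.44e14 W.
Convert the energy scale: 4.77e3 TeV² = 4.77e9 GeV².
Result: 4.77e9 × 2.44e14 = 1.16e24 W.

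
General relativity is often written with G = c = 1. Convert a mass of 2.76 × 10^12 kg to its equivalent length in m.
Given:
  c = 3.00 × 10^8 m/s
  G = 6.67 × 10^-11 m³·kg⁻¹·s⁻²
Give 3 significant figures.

2.05 × 10^-15 m

In G = c = 1 units mass has dimensions of length; the conversion factor is G/c².
2.76 × 10^12 kg × (G/c²) = 2.05 × 10^-15 m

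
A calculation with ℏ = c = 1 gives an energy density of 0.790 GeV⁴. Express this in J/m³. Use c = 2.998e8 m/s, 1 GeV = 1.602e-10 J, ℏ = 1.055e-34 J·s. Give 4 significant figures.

[E]/[L]³ = [E]⁴/(ℏc)³; restore (ℏc)⁻³.
1 GeV⁴ → 1/(ℏc)³ × (1 GeV in J)⁴ = 2.082e37 J/m³.
Result: 0.790 × 2.082e37 = 1.644e37 J/m³.

1.644e37 J/m³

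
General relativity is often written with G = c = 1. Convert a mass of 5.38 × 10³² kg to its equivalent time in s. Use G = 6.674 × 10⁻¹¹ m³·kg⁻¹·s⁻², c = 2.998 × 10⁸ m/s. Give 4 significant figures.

1.333 × 10⁻³ s

Mass → time via G/c³.
5.38 × 10³² kg × (G/c³) = 1.333 × 10⁻³ s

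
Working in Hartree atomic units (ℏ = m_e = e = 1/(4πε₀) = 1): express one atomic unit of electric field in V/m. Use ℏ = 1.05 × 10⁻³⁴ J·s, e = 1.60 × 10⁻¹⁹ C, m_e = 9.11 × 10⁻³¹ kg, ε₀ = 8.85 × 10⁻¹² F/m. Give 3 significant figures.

5.20 × 10¹¹ V/m

The unique combination of the constants set to 1 with dimensions of electric field is E_au = E_h/(e a₀) = m_e²e⁵/((4πε₀)³ℏ⁴).
E_h = 4.38 × 10⁻¹⁸ J
a₀ = 5.26 × 10⁻¹¹ m
E_h/(e·a₀) = 5.20 × 10¹¹ V/m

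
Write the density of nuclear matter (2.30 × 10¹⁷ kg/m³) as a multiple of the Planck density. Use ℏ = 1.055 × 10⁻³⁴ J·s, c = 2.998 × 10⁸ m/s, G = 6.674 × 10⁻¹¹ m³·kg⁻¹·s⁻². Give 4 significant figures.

4.463 × 10⁻⁸⁰

Planck density: ρ_P = c⁵/(ℏG²) = 5.154 × 10⁹⁶ kg/m³.
2.30 × 10¹⁷ / 5.154 × 10⁹⁶ = 4.463 × 10⁻⁸⁰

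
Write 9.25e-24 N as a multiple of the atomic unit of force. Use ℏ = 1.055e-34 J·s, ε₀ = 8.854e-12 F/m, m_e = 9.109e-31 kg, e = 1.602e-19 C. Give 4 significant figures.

atomic unit of force: F_au = E_h/a₀ = m_e²e⁶/((4πε₀)³ℏ⁴) = 8.220e-8 N.
9.25e-24 / 8.220e-8 = 1.125e-16

1.125e-16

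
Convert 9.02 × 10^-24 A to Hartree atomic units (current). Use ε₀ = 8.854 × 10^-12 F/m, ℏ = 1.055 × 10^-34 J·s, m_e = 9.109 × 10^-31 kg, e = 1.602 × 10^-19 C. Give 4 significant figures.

1.364 × 10^-21

atomic unit of electric current: I_au = e E_h/ℏ = m_e e⁵/((4πε₀)²ℏ³) = 6.612 × 10^-3 A.
9.02 × 10^-24 / 6.612 × 10^-3 = 1.364 × 10^-21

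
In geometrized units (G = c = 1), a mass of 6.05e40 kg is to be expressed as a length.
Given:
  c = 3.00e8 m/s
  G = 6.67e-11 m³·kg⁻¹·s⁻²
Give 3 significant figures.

4.48e13 m

In G = c = 1 units mass has dimensions of length; the conversion factor is G/c².
6.05e40 kg × (G/c²) = 4.48e13 m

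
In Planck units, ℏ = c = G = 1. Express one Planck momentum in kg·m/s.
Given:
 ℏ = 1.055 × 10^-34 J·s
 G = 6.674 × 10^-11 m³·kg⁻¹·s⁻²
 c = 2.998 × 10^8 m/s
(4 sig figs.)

6.527 kg·m/s

Dimensional analysis gives p_P = √(ℏc³/G).
  = √(42.60)
  = 6.527 kg·m/s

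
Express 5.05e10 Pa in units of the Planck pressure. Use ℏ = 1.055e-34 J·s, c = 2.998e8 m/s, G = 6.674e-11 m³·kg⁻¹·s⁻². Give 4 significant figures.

1.090e-103

Planck pressure: p_P = c⁷/(ℏG²) = 4.632e113 Pa.
5.05e10 / 4.632e113 = 1.090e-103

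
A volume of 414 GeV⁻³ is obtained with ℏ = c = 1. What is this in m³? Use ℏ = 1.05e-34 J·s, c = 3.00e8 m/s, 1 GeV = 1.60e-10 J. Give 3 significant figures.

3.16e-45 m³

Volume is [L]³ = [E]⁻³·(ℏc)³.
1 GeV⁻³ → (ℏc)³ × (1 GeV in J)⁻³ = 7.63e-48 m³.
Result: 414 × 7.63e-48 = 3.16e-45 m³.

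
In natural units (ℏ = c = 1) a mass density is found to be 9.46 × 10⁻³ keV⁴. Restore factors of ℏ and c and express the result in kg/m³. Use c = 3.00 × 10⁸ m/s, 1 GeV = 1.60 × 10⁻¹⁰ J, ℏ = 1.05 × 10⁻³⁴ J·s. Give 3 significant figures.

2.20 × 10⁻⁶ kg/m³

Mass density is [E]/(c²[L]³) = [E]⁴/(ℏ³c⁵).
1 GeV⁴ → 1/(ℏ³c⁵) × (1 GeV in J)⁴ = 2.33 × 10²⁰ kg/m³.
Convert the energy scale: 9.46 × 10⁻³ keV⁴ = 9.46 × 10⁻²⁷ GeV⁴.
Result: 9.46 × 10⁻²⁷ × 2.33 × 10²⁰ = 2.20 × 10⁻⁶ kg/m³.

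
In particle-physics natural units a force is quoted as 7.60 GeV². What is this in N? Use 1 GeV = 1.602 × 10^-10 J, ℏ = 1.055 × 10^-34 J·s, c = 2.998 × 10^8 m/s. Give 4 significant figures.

6.167 × 10^6 N

Force is [E]/[L] = [E]²/(ℏc); restore (ℏc)⁻¹.
1 GeV² → 1/(ℏc) × (1 GeV in J)² = 8.114 × 10^5 N.
Result: 7.60 × 8.114 × 10^5 = 6.167 × 10^6 N.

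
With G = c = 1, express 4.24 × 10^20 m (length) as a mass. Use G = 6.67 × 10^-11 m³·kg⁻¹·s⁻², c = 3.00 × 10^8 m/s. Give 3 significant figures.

Length → mass via c²/G.
4.24 × 10^20 m × (c²/G) = 5.72 × 10^47 kg

5.72 × 10^47 kg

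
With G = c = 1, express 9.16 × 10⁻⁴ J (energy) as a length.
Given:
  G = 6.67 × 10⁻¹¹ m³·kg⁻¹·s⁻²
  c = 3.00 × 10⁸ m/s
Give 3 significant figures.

7.54 × 10⁻⁴⁸ m

Energy → length via G/c⁴.
9.16 × 10⁻⁴ J × (G/c⁴) = 7.54 × 10⁻⁴⁸ m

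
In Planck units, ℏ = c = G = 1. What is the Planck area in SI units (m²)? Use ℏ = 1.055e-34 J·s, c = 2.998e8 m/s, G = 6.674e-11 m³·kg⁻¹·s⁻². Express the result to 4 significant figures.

2.613e-70 m²

From ℏ = c = G = 1 the area scale is A_P = ℏG/c³.
  = 7.041e-45 / 2.695e25
  = 2.613e-70 m²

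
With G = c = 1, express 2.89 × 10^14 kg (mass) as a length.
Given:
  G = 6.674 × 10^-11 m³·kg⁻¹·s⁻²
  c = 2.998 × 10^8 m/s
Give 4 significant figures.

In G = c = 1 units mass has dimensions of length; the conversion factor is G/c².
2.89 × 10^14 kg × (G/c²) = 2.146 × 10^-13 m

2.146 × 10^-13 m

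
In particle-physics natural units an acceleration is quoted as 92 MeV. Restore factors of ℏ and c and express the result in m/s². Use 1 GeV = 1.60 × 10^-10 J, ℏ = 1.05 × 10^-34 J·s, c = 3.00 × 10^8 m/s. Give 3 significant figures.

Acceleration is [L]/[T]² = c·[E]/ℏ.
1 GeV → c/ℏ × (1 GeV in J) = 4.57 × 10^32 m/s².
Convert the energy scale: 92 MeV = 0.0920 GeV.
Result: 0.0920 × 4.57 × 10^32 = 4.21 × 10^31 m/s².

4.21 × 10^31 m/s²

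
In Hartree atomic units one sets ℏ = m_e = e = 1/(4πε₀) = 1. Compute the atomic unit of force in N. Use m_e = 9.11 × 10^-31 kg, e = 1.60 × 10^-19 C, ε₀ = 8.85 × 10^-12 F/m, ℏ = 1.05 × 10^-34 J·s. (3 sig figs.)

F_au = E_h/a₀ = m_e²e⁶/((4πε₀)³ℏ⁴)
E_h = 4.38 × 10^-18 J
a₀ = 5.26 × 10^-11 m
E_h/a₀ = 8.33 × 10^-8 N

8.33 × 10^-8 N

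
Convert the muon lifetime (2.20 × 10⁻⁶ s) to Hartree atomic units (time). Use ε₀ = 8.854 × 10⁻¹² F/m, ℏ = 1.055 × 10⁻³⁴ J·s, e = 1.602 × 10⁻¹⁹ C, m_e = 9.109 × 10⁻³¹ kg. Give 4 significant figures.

9.080 × 10¹⁰

atomic unit of time: τ_au = (4πε₀)²ℏ³/(m_e e⁴) = 2.423 × 10⁻¹⁷ s.
2.20 × 10⁻⁶ / 2.423 × 10⁻¹⁷ = 9.080 × 10¹⁰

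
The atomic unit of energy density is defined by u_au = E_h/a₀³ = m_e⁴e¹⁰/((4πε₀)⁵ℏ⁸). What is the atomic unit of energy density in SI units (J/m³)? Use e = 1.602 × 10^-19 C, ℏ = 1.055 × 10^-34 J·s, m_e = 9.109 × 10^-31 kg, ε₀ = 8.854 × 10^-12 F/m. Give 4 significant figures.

u_au = E_h/a₀³ = m_e⁴e¹⁰/((4πε₀)⁵ℏ⁸)
E_h = 4.354 × 10^-18 J
a₀ = 5.297 × 10^-11 m
E_h/a₀³ = 2.929 × 10^13 J/m³

2.929 × 10^13 J/m³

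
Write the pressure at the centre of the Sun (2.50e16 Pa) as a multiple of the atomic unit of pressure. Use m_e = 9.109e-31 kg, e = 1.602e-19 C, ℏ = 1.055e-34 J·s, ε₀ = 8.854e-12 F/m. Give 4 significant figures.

atomic unit of pressure: P_au = E_h/a₀³ = m_e⁴e¹⁰/((4πε₀)⁵ℏ⁸) = 2.929e13 Pa.
2.50e16 / 2.929e13 = 853.5

853.5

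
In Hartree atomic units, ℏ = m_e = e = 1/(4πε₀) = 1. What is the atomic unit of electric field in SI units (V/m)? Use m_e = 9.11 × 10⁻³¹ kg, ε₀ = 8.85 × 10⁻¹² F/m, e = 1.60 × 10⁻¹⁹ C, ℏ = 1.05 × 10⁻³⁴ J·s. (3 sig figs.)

Dimensional analysis gives E_au = E_h/(e a₀) = m_e²e⁵/((4πε₀)³ℏ⁴).
E_h = 4.38 × 10⁻¹⁸ J
a₀ = 5.26 × 10⁻¹¹ m
E_h/(e·a₀) = 5.20 × 10¹¹ V/m

5.20 × 10¹¹ V/m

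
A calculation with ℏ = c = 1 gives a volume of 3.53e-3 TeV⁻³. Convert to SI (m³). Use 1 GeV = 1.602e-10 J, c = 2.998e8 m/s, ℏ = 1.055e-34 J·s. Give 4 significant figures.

Volume is [L]³ = [E]⁻³·(ℏc)³.
1 GeV⁻³ → (ℏc)³ × (1 GeV in J)⁻³ = 7.696e-48 m³.
Convert the energy scale: 3.53e-3 TeV⁻³ = 3.53e-12 GeV⁻³.
Result: 3.53e-12 × 7.696e-48 = 2.717e-59 m³.

2.717e-59 m³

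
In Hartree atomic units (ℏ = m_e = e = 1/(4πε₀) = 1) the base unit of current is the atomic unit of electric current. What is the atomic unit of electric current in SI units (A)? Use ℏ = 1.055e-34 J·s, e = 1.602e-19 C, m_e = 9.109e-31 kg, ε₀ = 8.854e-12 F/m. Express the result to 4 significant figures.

6.612e-3 A

I_au = e E_h/ℏ = m_e e⁵/((4πε₀)²ℏ³)
E_h = 4.354e-18 J
e·E_h/ℏ = 6.612e-3 A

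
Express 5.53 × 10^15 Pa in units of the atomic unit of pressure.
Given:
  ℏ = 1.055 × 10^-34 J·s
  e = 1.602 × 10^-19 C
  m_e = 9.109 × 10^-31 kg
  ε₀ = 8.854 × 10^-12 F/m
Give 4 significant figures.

atomic unit of pressure: P_au = E_h/a₀³ = m_e⁴e¹⁰/((4πε₀)⁵ℏ⁸) = 2.929 × 10^13 Pa.
5.53 × 10^15 / 2.929 × 10^13 = 188.8

188.8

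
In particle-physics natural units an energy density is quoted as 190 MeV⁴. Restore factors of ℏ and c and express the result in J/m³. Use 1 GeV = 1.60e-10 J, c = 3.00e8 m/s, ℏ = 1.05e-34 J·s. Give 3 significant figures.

3.98e27 J/m³

[E]/[L]³ = [E]⁴/(ℏc)³; restore (ℏc)⁻³.
1 GeV⁴ → 1/(ℏc)³ × (1 GeV in J)⁴ = 2.10e37 J/m³.
Convert the energy scale: 190 MeV⁴ = 1.90e-10 GeV⁴.
Result: 1.90e-10 × 2.10e37 = 3.98e27 J/m³.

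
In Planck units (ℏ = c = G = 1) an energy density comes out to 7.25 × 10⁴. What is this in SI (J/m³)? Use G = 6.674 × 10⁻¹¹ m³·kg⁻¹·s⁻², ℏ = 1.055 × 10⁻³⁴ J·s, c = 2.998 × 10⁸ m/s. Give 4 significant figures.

3.358 × 10¹¹⁸ J/m³

One Planck energy density: u_P = c⁷/(ℏG²) = 4.632 × 10¹¹³ J/m³.
7.25 × 10⁴ × 4.632 × 10¹¹³ J/m³ = 3.358 × 10¹¹⁸ J/m³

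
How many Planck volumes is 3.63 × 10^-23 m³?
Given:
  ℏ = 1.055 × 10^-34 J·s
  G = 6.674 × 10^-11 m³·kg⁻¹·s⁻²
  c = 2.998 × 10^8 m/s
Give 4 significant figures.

8.594 × 10^81

Planck volume: V_P = (ℏG/c³)^(3/2) = 4.224 × 10^-105 m³.
3.63 × 10^-23 / 4.224 × 10^-105 = 8.594 × 10^81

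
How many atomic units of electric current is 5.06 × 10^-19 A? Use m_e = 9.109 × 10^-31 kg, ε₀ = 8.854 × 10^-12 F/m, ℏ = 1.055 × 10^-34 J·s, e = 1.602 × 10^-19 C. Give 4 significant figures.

7.653 × 10^-17

atomic unit of electric current: I_au = e E_h/ℏ = m_e e⁵/((4πε₀)²ℏ³) = 6.612 × 10^-3 A.
5.06 × 10^-19 / 6.612 × 10^-3 = 7.653 × 10^-17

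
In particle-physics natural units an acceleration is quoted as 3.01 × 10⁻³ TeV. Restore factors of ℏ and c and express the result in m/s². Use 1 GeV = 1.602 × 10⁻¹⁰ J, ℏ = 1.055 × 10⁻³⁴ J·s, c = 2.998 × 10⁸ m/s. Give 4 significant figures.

1.370 × 10³³ m/s²

Acceleration is [L]/[T]² = c·[E]/ℏ.
1 GeV → c/ℏ × (1 GeV in J) = 4.552 × 10³² m/s².
Convert the energy scale: 3.01 × 10⁻³ TeV = 3.01 GeV.
Result: 3.01 × 4.552 × 10³² = 1.370 × 10³³ m/s².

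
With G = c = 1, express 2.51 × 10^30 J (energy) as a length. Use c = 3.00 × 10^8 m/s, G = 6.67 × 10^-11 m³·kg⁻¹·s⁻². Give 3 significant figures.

2.07 × 10^-14 m

Energy → length via G/c⁴.
2.51 × 10^30 J × (G/c⁴) = 2.07 × 10^-14 m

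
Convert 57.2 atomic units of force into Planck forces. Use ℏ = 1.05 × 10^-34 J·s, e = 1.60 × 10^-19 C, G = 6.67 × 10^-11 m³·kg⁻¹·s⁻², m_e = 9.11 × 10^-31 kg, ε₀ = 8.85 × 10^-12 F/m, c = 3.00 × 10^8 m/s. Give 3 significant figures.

atomic unit of force: F_au = E_h/a₀ = m_e²e⁶/((4πε₀)³ℏ⁴) = 8.33 × 10^-8 N
Planck force: F_P = c⁴/G = 1.21 × 10^44 N
57.2 × 8.33 × 10^-8 / 1.21 × 10^44 = 3.92 × 10^-50

3.92 × 10^-50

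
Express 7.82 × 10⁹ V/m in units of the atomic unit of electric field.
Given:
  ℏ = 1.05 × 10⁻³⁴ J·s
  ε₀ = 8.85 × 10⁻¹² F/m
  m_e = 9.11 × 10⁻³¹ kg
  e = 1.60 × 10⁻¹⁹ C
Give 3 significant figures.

atomic unit of electric field: E_au = E_h/(e a₀) = m_e²e⁵/((4πε₀)³ℏ⁴) = 5.20 × 10¹¹ V/m.
7.82 × 10⁹ / 5.20 × 10¹¹ = 0.0150

0.0150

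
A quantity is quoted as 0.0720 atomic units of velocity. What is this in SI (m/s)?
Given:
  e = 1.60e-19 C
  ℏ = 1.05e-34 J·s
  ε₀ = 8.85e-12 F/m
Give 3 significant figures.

One atomic unit of velocity: v_au = e²/(4πε₀ℏ) = 2.19e6 m/s.
0.0720 × 2.19e6 m/s = 1.58e5 m/s

1.58e5 m/s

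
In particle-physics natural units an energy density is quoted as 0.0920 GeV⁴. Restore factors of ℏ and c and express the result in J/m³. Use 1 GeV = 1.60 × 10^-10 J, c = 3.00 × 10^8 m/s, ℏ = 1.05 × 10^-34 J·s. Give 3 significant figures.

[E]/[L]³ = [E]⁴/(ℏc)³; restore (ℏc)⁻³.
1 GeV⁴ → 1/(ℏc)³ × (1 GeV in J)⁴ = 2.10 × 10^37 J/m³.
Result: 0.0920 × 2.10 × 10^37 = 1.93 × 10^36 J/m³.

1.93 × 10^36 J/m³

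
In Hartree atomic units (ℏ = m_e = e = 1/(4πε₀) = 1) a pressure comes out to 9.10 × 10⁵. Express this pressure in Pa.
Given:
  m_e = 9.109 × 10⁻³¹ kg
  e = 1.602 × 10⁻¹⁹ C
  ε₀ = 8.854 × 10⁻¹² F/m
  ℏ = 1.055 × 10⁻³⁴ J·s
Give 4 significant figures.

One atomic unit of pressure: P_au = E_h/a₀³ = m_e⁴e¹⁰/((4πε₀)⁵ℏ⁸) = 2.929 × 10¹³ Pa.
9.10 × 10⁵ × 2.929 × 10¹³ Pa = 2.666 × 10¹⁹ Pa

2.666 × 10¹⁹ Pa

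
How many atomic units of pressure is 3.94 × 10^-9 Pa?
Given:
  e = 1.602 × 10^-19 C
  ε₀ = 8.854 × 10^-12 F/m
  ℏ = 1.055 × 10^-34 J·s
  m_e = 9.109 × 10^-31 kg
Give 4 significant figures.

atomic unit of pressure: P_au = E_h/a₀³ = m_e⁴e¹⁰/((4πε₀)⁵ℏ⁸) = 2.929 × 10^13 Pa.
3.94 × 10^-9 / 2.929 × 10^13 = 1.345 × 10^-22

1.345 × 10^-22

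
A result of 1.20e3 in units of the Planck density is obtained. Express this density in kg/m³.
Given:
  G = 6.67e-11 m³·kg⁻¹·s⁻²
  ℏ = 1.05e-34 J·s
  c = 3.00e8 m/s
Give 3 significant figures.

6.24e99 kg/m³

One Planck density: ρ_P = c⁵/(ℏG²) = 5.20e96 kg/m³.
1.20e3 × 5.20e96 kg/m³ = 6.24e99 kg/m³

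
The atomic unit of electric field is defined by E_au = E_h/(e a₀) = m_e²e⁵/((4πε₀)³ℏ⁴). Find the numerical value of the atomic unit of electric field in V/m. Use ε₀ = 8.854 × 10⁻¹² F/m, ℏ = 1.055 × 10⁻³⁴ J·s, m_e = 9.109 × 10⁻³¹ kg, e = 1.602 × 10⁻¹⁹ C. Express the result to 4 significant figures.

5.131 × 10¹¹ V/m

E_au = E_h/(e a₀) = m_e²e⁵/((4πε₀)³ℏ⁴)
E_h = 4.354 × 10⁻¹⁸ J
a₀ = 5.297 × 10⁻¹¹ m
E_h/(e·a₀) = 5.131 × 10¹¹ V/m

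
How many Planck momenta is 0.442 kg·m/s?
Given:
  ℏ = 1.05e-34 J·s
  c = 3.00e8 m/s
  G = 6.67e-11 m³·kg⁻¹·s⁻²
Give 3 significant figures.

Planck momentum: p_P = √(ℏc³/G) = 6.52 kg·m/s.
0.442 / 6.52 = 0.0678

0.0678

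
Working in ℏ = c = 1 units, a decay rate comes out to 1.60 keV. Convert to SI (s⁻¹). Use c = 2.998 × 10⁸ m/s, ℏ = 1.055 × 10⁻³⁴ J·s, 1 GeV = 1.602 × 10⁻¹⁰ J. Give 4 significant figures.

2.430 × 10¹⁸ s⁻¹

A rate is [E]/ℏ; divide by ℏ.
1 GeV → 1/ℏ × (1 GeV in J) = 1.518 × 10²⁴ s⁻¹.
Convert the energy scale: 1.60 keV = 1.60 × 10⁻⁶ GeV.
Result: 1.60 × 10⁻⁶ × 1.518 × 10²⁴ = 2.430 × 10¹⁸ s⁻¹.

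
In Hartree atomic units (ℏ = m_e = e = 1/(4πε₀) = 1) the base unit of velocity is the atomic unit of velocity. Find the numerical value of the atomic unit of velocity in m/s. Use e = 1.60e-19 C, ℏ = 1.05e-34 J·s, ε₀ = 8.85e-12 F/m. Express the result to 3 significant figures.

2.19e6 m/s

v_au = e²/(4πε₀ℏ)
  = 2.56e-38 / 1.17e-44
  = 2.19e6 m/s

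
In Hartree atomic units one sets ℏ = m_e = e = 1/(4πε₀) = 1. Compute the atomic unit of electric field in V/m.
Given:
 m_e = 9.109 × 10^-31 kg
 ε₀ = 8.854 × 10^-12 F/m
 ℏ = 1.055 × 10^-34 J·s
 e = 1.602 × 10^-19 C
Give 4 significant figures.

5.131 × 10^11 V/m

E_au = E_h/(e a₀) = m_e²e⁵/((4πε₀)³ℏ⁴)
E_h = 4.354 × 10^-18 J
a₀ = 5.297 × 10^-11 m
E_h/(e·a₀) = 5.131 × 10^11 V/m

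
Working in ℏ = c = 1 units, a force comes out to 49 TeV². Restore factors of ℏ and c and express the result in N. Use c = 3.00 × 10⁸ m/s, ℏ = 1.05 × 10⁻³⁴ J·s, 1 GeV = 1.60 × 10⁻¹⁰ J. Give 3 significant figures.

3.98 × 10¹³ N

Force is [E]/[L] = [E]²/(ℏc); restore (ℏc)⁻¹.
1 GeV² → 1/(ℏc) × (1 GeV in J)² = 8.13 × 10⁵ N.
Convert the energy scale: 49 TeV² = 4.90 × 10⁷ GeV².
Result: 4.90 × 10⁷ × 8.13 × 10⁵ = 3.98 × 10¹³ N.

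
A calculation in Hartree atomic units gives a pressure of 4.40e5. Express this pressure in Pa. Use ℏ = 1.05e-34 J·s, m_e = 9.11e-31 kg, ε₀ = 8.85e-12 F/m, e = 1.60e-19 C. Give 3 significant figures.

1.33e19 Pa

One atomic unit of pressure: P_au = E_h/a₀³ = m_e⁴e¹⁰/((4πε₀)⁵ℏ⁸) = 3.01e13 Pa.
4.40e5 × 3.01e13 Pa = 1.33e19 Pa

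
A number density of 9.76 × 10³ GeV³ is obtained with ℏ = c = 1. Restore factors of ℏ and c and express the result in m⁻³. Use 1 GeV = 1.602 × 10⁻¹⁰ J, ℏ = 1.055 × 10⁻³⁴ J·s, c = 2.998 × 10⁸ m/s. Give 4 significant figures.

1.268 × 10⁵¹ m⁻³

Number density is [L]⁻³ = [E]³/(ℏc)³.
1 GeV³ → 1/(ℏc)³ × (1 GeV in J)³ = 1.299 × 10⁴⁷ m⁻³.
Result: 9.76 × 10³ × 1.299 × 10⁴⁷ = 1.268 × 10⁵¹ m⁻³.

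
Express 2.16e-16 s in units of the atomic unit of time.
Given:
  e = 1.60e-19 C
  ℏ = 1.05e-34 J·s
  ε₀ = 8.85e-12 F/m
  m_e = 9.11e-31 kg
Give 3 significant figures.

9.01

atomic unit of time: τ_au = (4πε₀)²ℏ³/(m_e e⁴) = 2.40e-17 s.
2.16e-16 / 2.40e-17 = 9.01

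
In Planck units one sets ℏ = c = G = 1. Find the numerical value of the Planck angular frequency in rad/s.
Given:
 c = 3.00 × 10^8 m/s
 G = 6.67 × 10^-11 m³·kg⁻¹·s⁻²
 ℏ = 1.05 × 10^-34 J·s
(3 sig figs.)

1.86 × 10^43 rad/s

ω_P = √(c⁵/(ℏG))
  = √(3.47 × 10^86)
  = 1.86 × 10^43 rad/s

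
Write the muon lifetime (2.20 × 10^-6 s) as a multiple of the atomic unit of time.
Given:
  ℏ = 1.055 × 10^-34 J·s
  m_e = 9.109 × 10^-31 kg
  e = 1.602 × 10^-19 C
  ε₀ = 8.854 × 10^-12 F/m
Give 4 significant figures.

9.080 × 10^10

atomic unit of time: τ_au = (4πε₀)²ℏ³/(m_e e⁴) = 2.423 × 10^-17 s.
2.20 × 10^-6 / 2.423 × 10^-17 = 9.080 × 10^10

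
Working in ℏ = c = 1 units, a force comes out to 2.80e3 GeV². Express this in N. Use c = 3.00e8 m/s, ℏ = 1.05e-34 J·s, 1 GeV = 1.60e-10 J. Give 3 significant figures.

Force is [E]/[L] = [E]²/(ℏc); restore (ℏc)⁻¹.
1 GeV² → 1/(ℏc) × (1 GeV in J)² = 8.13e5 N.
Result: 2.80e3 × 8.13e5 = 2.28e9 N.

2.28e9 N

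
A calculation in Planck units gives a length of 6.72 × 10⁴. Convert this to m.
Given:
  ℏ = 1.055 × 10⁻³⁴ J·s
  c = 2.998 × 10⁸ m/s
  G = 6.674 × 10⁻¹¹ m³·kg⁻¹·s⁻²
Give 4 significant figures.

1.086 × 10⁻³⁰ m

One Planck length: ℓ_P = √(ℏG/c³) = 1.616 × 10⁻³⁵ m.
6.72 × 10⁴ × 1.616 × 10⁻³⁵ m = 1.086 × 10⁻³⁰ m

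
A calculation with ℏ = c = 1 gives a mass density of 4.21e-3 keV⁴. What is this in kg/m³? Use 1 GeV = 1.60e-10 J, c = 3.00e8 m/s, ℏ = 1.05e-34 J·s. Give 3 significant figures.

9.81e-7 kg/m³

Mass density is [E]/(c²[L]³) = [E]⁴/(ℏ³c⁵).
1 GeV⁴ → 1/(ℏ³c⁵) × (1 GeV in J)⁴ = 2.33e20 kg/m³.
Convert the energy scale: 4.21e-3 keV⁴ = 4.21e-27 GeV⁴.
Result: 4.21e-27 × 2.33e20 = 9.81e-7 kg/m³.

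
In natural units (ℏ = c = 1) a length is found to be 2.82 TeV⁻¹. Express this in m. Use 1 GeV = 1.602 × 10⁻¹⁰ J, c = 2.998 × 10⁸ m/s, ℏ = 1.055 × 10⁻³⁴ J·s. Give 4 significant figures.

A length is [E]⁻¹ in ℏ=c=1; restore one factor of ℏc.
1 GeV⁻¹ → ℏc × (1 GeV in J)⁻¹ = 1.974 × 10⁻¹⁶ m.
Convert the energy scale: 2.82 TeV⁻¹ = 2.82 × 10⁻³ GeV⁻¹.
Result: 2.82 × 10⁻³ × 1.974 × 10⁻¹⁶ = 5.568 × 10⁻¹⁹ m.

5.568 × 10⁻¹⁹ m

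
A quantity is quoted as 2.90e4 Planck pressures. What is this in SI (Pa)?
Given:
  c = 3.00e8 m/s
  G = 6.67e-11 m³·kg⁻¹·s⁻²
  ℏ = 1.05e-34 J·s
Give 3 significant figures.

One Planck pressure: p_P = c⁷/(ℏG²) = 4.68e113 Pa.
2.90e4 × 4.68e113 Pa = 1.36e118 Pa

1.36e118 Pa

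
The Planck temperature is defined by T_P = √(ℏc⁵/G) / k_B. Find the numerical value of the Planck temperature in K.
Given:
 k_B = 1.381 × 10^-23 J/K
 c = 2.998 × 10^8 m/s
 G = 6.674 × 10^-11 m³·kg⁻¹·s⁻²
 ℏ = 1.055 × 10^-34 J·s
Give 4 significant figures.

T_P = √(ℏc⁵/G) / k_B
  = √(3.828 × 10^18) × 7.241 × 10^22
  = 1.417 × 10^32 K

1.417 × 10^32 K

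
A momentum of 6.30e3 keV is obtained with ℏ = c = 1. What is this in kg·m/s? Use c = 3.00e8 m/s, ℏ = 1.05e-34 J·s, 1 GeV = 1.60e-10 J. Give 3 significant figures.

Momentum is [E]/c; divide by c.
1 GeV → 1/c × (1 GeV in J) = 5.33e-19 kg·m/s.
Convert the energy scale: 6.30e3 keV = 6.30e-3 GeV.
Result: 6.30e-3 × 5.33e-19 = 3.36e-21 kg·m/s.

3.36e-21 kg·m/s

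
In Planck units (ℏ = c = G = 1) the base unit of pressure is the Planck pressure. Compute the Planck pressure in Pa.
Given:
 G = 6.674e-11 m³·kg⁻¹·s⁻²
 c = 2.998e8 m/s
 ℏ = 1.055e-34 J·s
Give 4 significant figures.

p_P = c⁷/(ℏG²)
  = 2.177e59 / 4.699e-55
  = 4.632e113 Pa

4.632e113 Pa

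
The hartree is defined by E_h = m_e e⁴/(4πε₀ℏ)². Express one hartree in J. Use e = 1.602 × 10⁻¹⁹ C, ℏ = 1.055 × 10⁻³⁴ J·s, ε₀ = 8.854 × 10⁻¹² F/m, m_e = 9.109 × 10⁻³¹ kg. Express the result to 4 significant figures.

E_h = m_e e⁴/(4πε₀ℏ)²
  = 6.000 × 10⁻¹⁰⁶ / 1.378 × 10⁻⁸⁸
  = 4.354 × 10⁻¹⁸ J

4.354 × 10⁻¹⁸ J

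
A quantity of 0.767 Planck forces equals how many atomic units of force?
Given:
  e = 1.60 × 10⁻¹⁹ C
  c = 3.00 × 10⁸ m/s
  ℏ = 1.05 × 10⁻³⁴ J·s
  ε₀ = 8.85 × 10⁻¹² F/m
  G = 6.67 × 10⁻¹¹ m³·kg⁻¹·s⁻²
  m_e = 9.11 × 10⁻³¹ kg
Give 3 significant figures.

1.12 × 10⁵¹

Planck force: F_P = c⁴/G = 1.21 × 10⁴⁴ N
atomic unit of force: F_au = E_h/a₀ = m_e²e⁶/((4πε₀)³ℏ⁴) = 8.33 × 10⁻⁸ N
0.767 × 1.21 × 10⁴⁴ / 8.33 × 10⁻⁸ = 1.12 × 10⁵¹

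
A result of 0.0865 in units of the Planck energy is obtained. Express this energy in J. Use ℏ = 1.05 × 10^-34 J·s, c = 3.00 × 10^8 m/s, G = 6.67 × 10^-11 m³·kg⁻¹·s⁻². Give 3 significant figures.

One Planck energy: E_P = √(ℏc⁵/G) = 1.96 × 10^9 J.
0.0865 × 1.96 × 10^9 J = 1.69 × 10^8 J

1.69 × 10^8 J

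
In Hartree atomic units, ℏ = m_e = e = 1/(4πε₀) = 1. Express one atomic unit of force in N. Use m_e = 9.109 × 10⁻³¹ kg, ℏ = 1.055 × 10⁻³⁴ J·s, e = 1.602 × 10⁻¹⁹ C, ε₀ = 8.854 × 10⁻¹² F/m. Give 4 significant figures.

From ℏ = m_e = e = 1/(4πε₀) = 1 the force scale is F_au = E_h/a₀ = m_e²e⁶/((4πε₀)³ℏ⁴).
E_h = 4.354 × 10⁻¹⁸ J
a₀ = 5.297 × 10⁻¹¹ m
E_h/a₀ = 8.220 × 10⁻⁸ N

8.220 × 10⁻⁸ N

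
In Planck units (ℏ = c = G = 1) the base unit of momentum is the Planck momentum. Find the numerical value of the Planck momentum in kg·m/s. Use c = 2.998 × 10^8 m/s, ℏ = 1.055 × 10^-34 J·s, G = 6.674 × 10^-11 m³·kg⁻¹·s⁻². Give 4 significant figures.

p_P = √(ℏc³/G)
  = √(42.60)
  = 6.527 kg·m/s

6.527 kg·m/s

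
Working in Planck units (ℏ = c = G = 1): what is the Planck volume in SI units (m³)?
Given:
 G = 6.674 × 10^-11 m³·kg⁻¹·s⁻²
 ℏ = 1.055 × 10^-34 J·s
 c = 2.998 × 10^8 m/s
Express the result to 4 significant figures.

From ℏ = c = G = 1 the volume scale is V_P = (ℏG/c³)^(3/2).
  = √(1.784 × 10^-209)
  = 4.224 × 10^-105 m³

4.224 × 10^-105 m³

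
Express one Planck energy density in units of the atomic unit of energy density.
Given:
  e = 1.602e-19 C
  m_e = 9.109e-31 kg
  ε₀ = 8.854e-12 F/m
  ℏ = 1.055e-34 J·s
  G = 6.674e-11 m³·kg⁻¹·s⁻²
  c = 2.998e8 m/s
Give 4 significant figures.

Planck energy density: u_P = c⁷/(ℏG²) = 4.632e113 J/m³
atomic unit of energy density: u_au = E_h/a₀³ = m_e⁴e¹⁰/((4πε₀)⁵ℏ⁸) = 2.929e13 J/m³
ratio = 4.632e113 / 2.929e13 = 1.581e100

1.581e100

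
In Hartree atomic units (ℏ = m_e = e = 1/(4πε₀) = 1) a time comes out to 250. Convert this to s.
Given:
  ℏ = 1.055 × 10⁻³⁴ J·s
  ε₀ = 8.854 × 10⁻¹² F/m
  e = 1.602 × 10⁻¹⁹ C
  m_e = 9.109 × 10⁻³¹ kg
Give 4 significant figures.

6.057 × 10⁻¹⁵ s

One atomic unit of time: τ_au = (4πε₀)²ℏ³/(m_e e⁴) = 2.423 × 10⁻¹⁷ s.
250 × 2.423 × 10⁻¹⁷ s = 6.057 × 10⁻¹⁵ s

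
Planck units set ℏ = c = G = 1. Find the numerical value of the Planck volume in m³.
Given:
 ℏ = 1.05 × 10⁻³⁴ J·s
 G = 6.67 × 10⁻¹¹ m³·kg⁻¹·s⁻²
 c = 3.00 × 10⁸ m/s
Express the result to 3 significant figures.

Dimensional analysis gives V_P = (ℏG/c³)^(3/2).
  = √(1.75 × 10⁻²⁰⁹)
  = 4.18 × 10⁻¹⁰⁵ m³

4.18 × 10⁻¹⁰⁵ m³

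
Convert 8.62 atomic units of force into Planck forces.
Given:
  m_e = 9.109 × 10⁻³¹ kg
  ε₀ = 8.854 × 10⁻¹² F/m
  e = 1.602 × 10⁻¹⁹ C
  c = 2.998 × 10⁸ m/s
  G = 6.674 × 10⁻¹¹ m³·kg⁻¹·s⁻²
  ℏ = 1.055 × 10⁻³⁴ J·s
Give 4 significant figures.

5.854 × 10⁻⁵¹

atomic unit of force: F_au = E_h/a₀ = m_e²e⁶/((4πε₀)³ℏ⁴) = 8.220 × 10⁻⁸ N
Planck force: F_P = c⁴/G = 1.210 × 10⁴⁴ N
8.62 × 8.220 × 10⁻⁸ / 1.210 × 10⁴⁴ = 5.854 × 10⁻⁵¹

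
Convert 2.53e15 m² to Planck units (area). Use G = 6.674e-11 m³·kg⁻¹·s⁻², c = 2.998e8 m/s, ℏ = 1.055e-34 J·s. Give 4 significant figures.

9.682e84

Planck area: A_P = ℏG/c³ = 2.613e-70 m².
2.53e15 / 2.613e-70 = 9.682e84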